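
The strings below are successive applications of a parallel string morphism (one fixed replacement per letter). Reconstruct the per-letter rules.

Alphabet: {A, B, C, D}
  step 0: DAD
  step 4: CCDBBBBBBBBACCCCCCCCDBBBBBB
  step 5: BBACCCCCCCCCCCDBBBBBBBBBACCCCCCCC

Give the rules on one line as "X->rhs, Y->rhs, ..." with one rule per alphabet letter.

A->CDB, B->C, C->B, D->ACC

  step 4 ⇒ step 5: CCDBBBBBBBBACCCCCCCCDBBBBBB ⇒ B·B·ACC·C·C·C·C·C·C·C·C·CDB·B·B·B·B·B·B·B·B·ACC·C·C·C·C·C·C
    A ↦ CDB
    B ↦ C
    C ↦ B
    D ↦ ACC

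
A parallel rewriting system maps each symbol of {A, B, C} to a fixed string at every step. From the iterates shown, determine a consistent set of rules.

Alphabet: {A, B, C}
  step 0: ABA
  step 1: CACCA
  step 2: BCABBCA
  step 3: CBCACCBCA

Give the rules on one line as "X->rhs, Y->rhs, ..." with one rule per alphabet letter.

  step 2 ⇒ step 3: BCABBCA ⇒ C·B·CA·C·C·B·CA
    A ↦ CA
    B ↦ C
    C ↦ B

A->CA, B->C, C->B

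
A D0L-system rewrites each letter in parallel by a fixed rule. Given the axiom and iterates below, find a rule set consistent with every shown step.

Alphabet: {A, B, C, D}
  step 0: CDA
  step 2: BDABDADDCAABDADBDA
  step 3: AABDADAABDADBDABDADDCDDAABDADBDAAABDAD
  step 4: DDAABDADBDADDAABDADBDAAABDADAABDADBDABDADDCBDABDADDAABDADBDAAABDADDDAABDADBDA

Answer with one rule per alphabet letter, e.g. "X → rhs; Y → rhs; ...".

A->D, B->AA, C->DDC, D->BDA

  step 3 ⇒ step 4: AABDADAABDADBDABDADDCDDAABDADBDAAABDAD ⇒ D·D·AA·BDA·D·BDA·D·D·AA·BDA·D·BDA·AA·BDA·D·AA·BDA·D·BDA·BDA·DDC·BDA·BDA·D·D·AA·BDA·D·BDA·AA·BDA·D·D·D·AA·BDA·D·BDA
    A ↦ D
    B ↦ AA
    C ↦ DDC
    D ↦ BDA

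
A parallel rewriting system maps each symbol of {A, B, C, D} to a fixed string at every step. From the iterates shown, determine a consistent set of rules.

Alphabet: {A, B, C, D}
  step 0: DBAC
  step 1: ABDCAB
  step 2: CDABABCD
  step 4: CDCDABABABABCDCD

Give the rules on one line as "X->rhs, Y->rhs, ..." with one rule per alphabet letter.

  step 1 ⇒ step 2: ABDCAB ⇒ C·D·AB·AB·C·D
    A ↦ C
    B ↦ D
    C ↦ AB
    D ↦ AB

A->C, B->D, C->AB, D->AB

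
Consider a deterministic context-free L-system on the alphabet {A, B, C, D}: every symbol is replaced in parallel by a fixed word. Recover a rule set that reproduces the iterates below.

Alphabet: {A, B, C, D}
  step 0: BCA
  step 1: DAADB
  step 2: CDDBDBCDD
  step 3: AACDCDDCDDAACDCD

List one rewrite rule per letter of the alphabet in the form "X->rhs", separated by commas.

  step 2 ⇒ step 3: CDDBDBCDD ⇒ AA·CD·CD·D·CD·D·AA·CD·CD
    B ↦ D
    C ↦ AA
    D ↦ CD
  step 0 ⇒ step 1: BCA ⇒ D·AA·DB
    A ↦ DB

A->DB, B->D, C->AA, D->CD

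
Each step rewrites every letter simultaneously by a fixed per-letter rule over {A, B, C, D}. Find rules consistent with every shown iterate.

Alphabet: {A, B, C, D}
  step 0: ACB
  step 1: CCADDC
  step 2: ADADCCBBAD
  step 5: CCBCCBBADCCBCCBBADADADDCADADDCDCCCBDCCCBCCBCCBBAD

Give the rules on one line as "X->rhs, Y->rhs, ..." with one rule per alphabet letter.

  step 1 ⇒ step 2: CCADDC ⇒ AD·AD·CC·B·B·AD
    A ↦ CC
    C ↦ AD
    D ↦ B
  step 0 ⇒ step 1: ACB ⇒ CC·AD·DC
    B ↦ DC

A->CC, B->DC, C->AD, D->B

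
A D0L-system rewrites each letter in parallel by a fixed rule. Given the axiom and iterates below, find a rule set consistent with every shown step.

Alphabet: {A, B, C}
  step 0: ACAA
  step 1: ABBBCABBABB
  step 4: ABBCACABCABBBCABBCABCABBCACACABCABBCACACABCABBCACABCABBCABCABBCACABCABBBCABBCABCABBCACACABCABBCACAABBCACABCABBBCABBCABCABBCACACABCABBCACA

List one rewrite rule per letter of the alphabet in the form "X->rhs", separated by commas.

A->ABB, B->CA, C->BC

  step 0 ⇒ step 1: ACAA ⇒ ABB·BC·ABB·ABB
    A ↦ ABB
    C ↦ BC
    B ↦ CA  (constrained at step 1)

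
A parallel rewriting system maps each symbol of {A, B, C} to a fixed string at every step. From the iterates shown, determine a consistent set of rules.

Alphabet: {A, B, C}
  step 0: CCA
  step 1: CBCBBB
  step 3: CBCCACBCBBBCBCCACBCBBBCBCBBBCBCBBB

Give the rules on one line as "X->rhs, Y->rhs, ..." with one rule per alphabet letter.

  step 0 ⇒ step 1: CCA ⇒ CB·CB·BB
    A ↦ BB
    C ↦ CB
    B ↦ CCA  (constrained at step 1)

A->BB, B->CCA, C->CB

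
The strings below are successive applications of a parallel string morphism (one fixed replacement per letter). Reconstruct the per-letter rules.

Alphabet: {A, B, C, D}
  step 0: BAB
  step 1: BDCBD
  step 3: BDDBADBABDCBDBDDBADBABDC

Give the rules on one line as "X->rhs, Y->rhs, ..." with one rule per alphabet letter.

  step 0 ⇒ step 1: BAB ⇒ BD·C·BD
    A ↦ C
    B ↦ BD
    C ↦ B  (constrained at step 1)
    D ↦ DBA  (constrained at step 1)

A->C, B->BD, C->B, D->DBA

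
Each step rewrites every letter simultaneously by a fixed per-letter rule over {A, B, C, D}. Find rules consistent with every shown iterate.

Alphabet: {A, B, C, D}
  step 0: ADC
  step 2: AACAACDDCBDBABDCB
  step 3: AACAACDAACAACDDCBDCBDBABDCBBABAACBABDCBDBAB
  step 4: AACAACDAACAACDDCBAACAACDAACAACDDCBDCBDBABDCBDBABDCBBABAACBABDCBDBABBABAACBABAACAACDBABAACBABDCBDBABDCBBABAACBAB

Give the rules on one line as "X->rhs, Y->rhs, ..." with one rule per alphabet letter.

A->AAC, B->BAB, C->D, D->DCB

  step 3 ⇒ step 4: AACAACDAACAACDDCBDCBDBABDCBBABAACBABDCBDBAB ⇒ AAC·AAC·D·AAC·AAC·D·DCB·AAC·AAC·D·AAC·AAC·D·DCB·DCB·D·BAB·DCB·D·BAB·DCB·BAB·AAC·BAB·DCB·D·BAB·BAB·AAC·BAB·AAC·AAC·D·BAB·AAC·BAB·DCB·D·BAB·DCB·BAB·AAC·BAB
    A ↦ AAC
    B ↦ BAB
    C ↦ D
    D ↦ DCB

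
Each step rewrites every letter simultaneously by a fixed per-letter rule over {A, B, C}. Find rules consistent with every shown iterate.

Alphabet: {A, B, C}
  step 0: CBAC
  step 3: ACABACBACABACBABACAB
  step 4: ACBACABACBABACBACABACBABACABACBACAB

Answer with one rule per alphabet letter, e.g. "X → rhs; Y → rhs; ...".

  step 3 ⇒ step 4: ACABACBACABACBABACAB ⇒ AC·B·AC·AB·AC·B·AB·AC·B·AC·AB·AC·B·AB·AC·AB·AC·B·AC·AB
    A ↦ AC
    B ↦ AB
    C ↦ B

A->AC, B->AB, C->B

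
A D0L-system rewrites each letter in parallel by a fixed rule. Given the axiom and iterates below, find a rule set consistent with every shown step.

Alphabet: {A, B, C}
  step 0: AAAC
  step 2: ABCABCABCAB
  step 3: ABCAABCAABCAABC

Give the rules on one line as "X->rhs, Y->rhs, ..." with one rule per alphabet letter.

  step 2 ⇒ step 3: ABCABCABCAB ⇒ AB·C·A·AB·C·A·AB·C·A·AB·C
    A ↦ AB
    B ↦ C
    C ↦ A

A->AB, B->C, C->A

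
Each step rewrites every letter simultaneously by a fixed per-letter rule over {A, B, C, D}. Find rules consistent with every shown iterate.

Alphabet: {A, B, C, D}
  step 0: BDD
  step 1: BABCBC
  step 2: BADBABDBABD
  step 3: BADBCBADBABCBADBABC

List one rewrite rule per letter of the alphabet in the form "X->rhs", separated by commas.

A->D, B->BA, C->BD, D->BC

  step 2 ⇒ step 3: BADBABDBABD ⇒ BA·D·BC·BA·D·BA·BC·BA·D·BA·BC
    A ↦ D
    B ↦ BA
    D ↦ BC
  step 1 ⇒ step 2: BABCBC ⇒ BA·D·BA·BD·BA·BD
    C ↦ BD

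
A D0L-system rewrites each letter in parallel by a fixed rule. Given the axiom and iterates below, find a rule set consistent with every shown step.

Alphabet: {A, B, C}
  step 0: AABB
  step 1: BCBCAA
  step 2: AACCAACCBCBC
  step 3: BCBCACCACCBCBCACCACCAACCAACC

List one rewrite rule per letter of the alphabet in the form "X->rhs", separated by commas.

  step 2 ⇒ step 3: AACCAACCBCBC ⇒ BC·BC·ACC·ACC·BC·BC·ACC·ACC·A·ACC·A·ACC
    A ↦ BC
    B ↦ A
    C ↦ ACC

A->BC, B->A, C->ACC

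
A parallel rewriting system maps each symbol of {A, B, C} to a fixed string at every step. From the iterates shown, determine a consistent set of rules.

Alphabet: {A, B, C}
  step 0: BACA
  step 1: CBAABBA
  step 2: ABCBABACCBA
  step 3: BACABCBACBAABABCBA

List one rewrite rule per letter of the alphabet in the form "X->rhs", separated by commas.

  step 2 ⇒ step 3: ABCBABACCBA ⇒ BA·C·AB·C·BA·C·BA·AB·AB·C·BA
    A ↦ BA
    B ↦ C
    C ↦ AB

A->BA, B->C, C->AB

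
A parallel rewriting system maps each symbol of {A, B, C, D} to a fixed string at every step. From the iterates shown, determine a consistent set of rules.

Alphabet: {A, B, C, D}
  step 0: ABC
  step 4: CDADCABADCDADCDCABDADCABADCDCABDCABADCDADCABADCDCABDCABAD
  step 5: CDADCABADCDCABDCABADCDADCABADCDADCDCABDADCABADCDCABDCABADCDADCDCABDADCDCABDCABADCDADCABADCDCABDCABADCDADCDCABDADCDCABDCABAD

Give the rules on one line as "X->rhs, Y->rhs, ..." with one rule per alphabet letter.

  step 4 ⇒ step 5: CDADCABADCDADCDCABDADCABADCDCABDCABADCDADCABADCDCABDCABAD ⇒ CD·AD·CAB·AD·CD·CAB·D·CAB·AD·CD·AD·CAB·AD·CD·AD·CD·CAB·D·AD·CAB·AD·CD·CAB·D·CAB·AD·CD·AD·CD·CAB·D·AD·CD·CAB·D·CAB·AD·CD·AD·CAB·AD·CD·CAB·D·CAB·AD·CD·AD·CD·CAB·D·AD·CD·CAB·D·CAB·AD
    A ↦ CAB
    B ↦ D
    C ↦ CD
    D ↦ AD

A->CAB, B->D, C->CD, D->AD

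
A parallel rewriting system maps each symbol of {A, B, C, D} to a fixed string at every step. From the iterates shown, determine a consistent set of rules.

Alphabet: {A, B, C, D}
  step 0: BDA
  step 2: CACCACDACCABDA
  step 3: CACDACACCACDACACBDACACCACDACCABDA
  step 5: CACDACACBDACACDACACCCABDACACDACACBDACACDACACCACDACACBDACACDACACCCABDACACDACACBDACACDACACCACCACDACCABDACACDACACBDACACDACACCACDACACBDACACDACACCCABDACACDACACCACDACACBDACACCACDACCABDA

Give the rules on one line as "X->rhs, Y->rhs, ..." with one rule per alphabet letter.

  step 2 ⇒ step 3: CACCACDACCABDA ⇒ CAC·DA·CAC·CAC·DA·CAC·B·DA·CAC·CAC·DA·CCA·B·DA
    A ↦ DA
    B ↦ CCA
    C ↦ CAC
    D ↦ B

A->DA, B->CCA, C->CAC, D->B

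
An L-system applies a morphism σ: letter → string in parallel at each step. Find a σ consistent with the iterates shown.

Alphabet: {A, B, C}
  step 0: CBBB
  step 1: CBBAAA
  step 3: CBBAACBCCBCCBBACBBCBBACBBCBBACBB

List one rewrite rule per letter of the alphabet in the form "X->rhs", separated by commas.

A->CBC, B->A, C->CBB

  step 0 ⇒ step 1: CBBB ⇒ CBB·A·A·A
    B ↦ A
    C ↦ CBB
    A ↦ CBC  (constrained at step 1)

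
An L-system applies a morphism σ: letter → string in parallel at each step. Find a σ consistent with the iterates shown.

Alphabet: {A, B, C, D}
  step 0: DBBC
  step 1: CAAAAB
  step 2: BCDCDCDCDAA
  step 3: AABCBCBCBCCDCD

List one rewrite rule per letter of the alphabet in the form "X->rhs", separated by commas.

A->CD, B->AA, C->B, D->C

  step 2 ⇒ step 3: BCDCDCDCDAA ⇒ AA·B·C·B·C·B·C·B·C·CD·CD
    A ↦ CD
    B ↦ AA
    C ↦ B
    D ↦ C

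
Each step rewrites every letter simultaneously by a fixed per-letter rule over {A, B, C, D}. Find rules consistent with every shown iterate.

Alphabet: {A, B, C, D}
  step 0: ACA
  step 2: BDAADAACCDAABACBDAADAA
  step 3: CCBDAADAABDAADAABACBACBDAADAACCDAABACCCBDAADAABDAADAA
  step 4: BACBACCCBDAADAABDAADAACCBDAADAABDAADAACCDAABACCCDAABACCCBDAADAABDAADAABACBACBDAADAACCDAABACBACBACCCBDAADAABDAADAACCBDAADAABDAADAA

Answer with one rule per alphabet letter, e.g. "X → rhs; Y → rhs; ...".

A->DAA, B->CC, C->BAC, D->B

  step 3 ⇒ step 4: CCBDAADAABDAADAABACBACBDAADAACCDAABACCCBDAADAABDAADAA ⇒ BAC·BAC·CC·B·DAA·DAA·B·DAA·DAA·CC·B·DAA·DAA·B·DAA·DAA·CC·DAA·BAC·CC·DAA·BAC·CC·B·DAA·DAA·B·DAA·DAA·BAC·BAC·B·DAA·DAA·CC·DAA·BAC·BAC·BAC·CC·B·DAA·DAA·B·DAA·DAA·CC·B·DAA·DAA·B·DAA·DAA
    A ↦ DAA
    B ↦ CC
    C ↦ BAC
    D ↦ B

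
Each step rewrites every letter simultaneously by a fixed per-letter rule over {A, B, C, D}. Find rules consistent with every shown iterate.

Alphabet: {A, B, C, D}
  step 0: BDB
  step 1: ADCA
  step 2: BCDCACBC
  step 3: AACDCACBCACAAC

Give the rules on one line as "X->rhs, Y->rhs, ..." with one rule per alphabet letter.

  step 2 ⇒ step 3: BCDCACBC ⇒ A·AC·DC·AC·BC·AC·A·AC
    A ↦ BC
    B ↦ A
    C ↦ AC
    D ↦ DC

A->BC, B->A, C->AC, D->DC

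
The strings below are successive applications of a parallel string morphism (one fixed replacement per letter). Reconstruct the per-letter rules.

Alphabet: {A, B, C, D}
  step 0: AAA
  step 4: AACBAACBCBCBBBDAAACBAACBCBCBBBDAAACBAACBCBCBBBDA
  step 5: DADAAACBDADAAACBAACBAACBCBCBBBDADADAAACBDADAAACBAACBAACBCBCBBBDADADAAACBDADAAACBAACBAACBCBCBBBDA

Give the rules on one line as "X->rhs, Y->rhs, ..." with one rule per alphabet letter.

A->DA, B->CB, C->AA, D->BB

  step 4 ⇒ step 5: AACBAACBCBCBBBDAAACBAACBCBCBBBDAAACBAACBCBCBBBDA ⇒ DA·DA·AA·CB·DA·DA·AA·CB·AA·CB·AA·CB·CB·CB·BB·DA·DA·DA·AA·CB·DA·DA·AA·CB·AA·CB·AA·CB·CB·CB·BB·DA·DA·DA·AA·CB·DA·DA·AA·CB·AA·CB·AA·CB·CB·CB·BB·DA
    A ↦ DA
    B ↦ CB
    C ↦ AA
    D ↦ BB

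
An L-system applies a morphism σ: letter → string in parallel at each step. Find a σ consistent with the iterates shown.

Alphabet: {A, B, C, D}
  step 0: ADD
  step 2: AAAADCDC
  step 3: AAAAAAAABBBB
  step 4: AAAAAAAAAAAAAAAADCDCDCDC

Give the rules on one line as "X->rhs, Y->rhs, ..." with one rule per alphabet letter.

A->AA, B->DC, C->B, D->B

  step 3 ⇒ step 4: AAAAAAAABBBB ⇒ AA·AA·AA·AA·AA·AA·AA·AA·DC·DC·DC·DC
    A ↦ AA
    B ↦ DC
  step 2 ⇒ step 3: AAAADCDC ⇒ AA·AA·AA·AA·B·B·B·B
    C ↦ B
  step 2 ⇒ step 3: AAAADCDC ⇒ AA·AA·AA·AA·B·B·B·B
    D ↦ B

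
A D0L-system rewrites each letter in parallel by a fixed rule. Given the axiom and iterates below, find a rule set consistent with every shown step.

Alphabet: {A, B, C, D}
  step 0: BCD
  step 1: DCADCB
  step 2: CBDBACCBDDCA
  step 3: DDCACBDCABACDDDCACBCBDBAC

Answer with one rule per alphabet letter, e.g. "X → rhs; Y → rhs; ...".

  step 2 ⇒ step 3: CBDBACCBDDCA ⇒ D·DCA·CB·DCA·BAC·D·D·DCA·CB·CB·D·BAC
    A ↦ BAC
    B ↦ DCA
    C ↦ D
    D ↦ CB

A->BAC, B->DCA, C->D, D->CB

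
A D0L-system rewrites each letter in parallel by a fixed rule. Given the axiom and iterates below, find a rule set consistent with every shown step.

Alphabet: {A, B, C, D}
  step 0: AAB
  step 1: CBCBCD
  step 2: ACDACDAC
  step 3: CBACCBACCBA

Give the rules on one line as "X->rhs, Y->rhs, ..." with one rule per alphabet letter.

  step 2 ⇒ step 3: ACDACDAC ⇒ CB·A·C·CB·A·C·CB·A
    A ↦ CB
    C ↦ A
    D ↦ C
  step 0 ⇒ step 1: AAB ⇒ CB·CB·CD
    B ↦ CD

A->CB, B->CD, C->A, D->C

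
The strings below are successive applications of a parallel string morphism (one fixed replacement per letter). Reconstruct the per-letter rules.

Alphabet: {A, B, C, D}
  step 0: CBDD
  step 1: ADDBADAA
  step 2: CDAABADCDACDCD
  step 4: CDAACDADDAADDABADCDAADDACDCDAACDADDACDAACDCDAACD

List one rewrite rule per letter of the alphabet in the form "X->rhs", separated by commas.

  step 1 ⇒ step 2: ADDBADAA ⇒ CD·A·A·BAD·CD·A·CD·CD
    A ↦ CD
    B ↦ BAD
    D ↦ A
  step 0 ⇒ step 1: CBDD ⇒ ADD·BAD·A·A
    C ↦ ADD

A->CD, B->BAD, C->ADD, D->A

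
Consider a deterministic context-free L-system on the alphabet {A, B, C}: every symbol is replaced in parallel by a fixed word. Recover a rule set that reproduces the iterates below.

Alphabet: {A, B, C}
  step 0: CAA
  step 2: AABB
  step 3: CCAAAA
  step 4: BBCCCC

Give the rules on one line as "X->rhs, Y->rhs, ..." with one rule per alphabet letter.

  step 3 ⇒ step 4: CCAAAA ⇒ B·B·C·C·C·C
    A ↦ C
    C ↦ B
  step 2 ⇒ step 3: AABB ⇒ C·C·AA·AA
    B ↦ AA

A->C, B->AA, C->B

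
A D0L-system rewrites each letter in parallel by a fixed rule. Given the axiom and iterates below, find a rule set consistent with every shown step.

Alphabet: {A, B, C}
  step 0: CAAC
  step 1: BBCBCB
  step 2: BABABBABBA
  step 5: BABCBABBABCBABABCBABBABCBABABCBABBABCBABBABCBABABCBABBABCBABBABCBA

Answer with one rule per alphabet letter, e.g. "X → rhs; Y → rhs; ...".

A->BC, B->BA, C->B

  step 1 ⇒ step 2: BBCBCB ⇒ BA·BA·B·BA·B·BA
    B ↦ BA
    C ↦ B
  step 0 ⇒ step 1: CAAC ⇒ B·BC·BC·B
    A ↦ BC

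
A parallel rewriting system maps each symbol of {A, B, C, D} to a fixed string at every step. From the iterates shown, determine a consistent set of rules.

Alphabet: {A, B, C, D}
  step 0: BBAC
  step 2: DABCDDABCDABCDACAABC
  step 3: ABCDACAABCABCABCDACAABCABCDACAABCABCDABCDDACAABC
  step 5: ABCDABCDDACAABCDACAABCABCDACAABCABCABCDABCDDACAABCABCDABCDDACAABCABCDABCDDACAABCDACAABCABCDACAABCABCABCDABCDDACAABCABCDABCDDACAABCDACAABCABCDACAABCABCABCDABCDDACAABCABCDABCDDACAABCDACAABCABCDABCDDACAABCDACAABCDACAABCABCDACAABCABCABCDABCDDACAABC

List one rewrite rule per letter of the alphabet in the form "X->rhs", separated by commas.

A->D, B->ACA, C->ABC, D->ABC

  step 2 ⇒ step 3: DABCDDABCDABCDACAABC ⇒ ABC·D·ACA·ABC·ABC·ABC·D·ACA·ABC·ABC·D·ACA·ABC·ABC·D·ABC·D·D·ACA·ABC
    A ↦ D
    B ↦ ACA
    C ↦ ABC
    D ↦ ABC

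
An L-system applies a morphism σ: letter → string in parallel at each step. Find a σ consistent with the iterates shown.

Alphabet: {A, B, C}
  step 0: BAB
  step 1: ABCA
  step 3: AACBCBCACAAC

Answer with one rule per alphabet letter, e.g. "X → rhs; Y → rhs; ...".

A->BC, B->A, C->AC

  step 0 ⇒ step 1: BAB ⇒ A·BC·A
    A ↦ BC
    B ↦ A
    C ↦ AC  (constrained at step 1)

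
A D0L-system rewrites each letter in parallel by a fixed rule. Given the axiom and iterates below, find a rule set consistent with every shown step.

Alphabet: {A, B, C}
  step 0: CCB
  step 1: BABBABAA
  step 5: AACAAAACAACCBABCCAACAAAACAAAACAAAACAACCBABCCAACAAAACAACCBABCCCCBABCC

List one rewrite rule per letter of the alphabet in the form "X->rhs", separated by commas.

  step 0 ⇒ step 1: CCB ⇒ BAB·BAB·AA
    B ↦ AA
    C ↦ BAB
    A ↦ C  (constrained at step 1)

A->C, B->AA, C->BAB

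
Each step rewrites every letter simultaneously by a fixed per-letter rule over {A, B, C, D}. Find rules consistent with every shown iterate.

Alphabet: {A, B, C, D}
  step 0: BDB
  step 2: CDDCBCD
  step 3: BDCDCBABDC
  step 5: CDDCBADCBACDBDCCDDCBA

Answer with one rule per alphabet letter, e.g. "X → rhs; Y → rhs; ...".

  step 2 ⇒ step 3: CDDCBCD ⇒ B·DC·DC·B·A·B·DC
    B ↦ A
    C ↦ B
    D ↦ DC
    A ↦ CD  (constrained at step 3)

A->CD, B->A, C->B, D->DC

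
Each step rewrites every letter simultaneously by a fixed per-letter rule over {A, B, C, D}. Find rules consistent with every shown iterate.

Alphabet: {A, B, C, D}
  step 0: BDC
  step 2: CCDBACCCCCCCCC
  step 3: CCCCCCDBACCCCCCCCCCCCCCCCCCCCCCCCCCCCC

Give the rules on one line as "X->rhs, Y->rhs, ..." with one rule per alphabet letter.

  step 2 ⇒ step 3: CCDBACCCCCCCCC ⇒ CCC·CCC·DB·A·CC·CCC·CCC·CCC·CCC·CCC·CCC·CCC·CCC·CCC
    A ↦ CC
    B ↦ A
    C ↦ CCC
    D ↦ DB

A->CC, B->A, C->CCC, D->DB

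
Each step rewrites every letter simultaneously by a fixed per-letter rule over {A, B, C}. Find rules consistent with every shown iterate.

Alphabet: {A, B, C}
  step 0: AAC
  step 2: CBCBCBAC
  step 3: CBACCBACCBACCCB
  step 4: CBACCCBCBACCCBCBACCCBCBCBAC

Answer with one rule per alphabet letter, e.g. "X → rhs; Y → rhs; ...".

  step 3 ⇒ step 4: CBACCBACCBACCCB ⇒ CB·AC·C·CB·CB·AC·C·CB·CB·AC·C·CB·CB·CB·AC
    A ↦ C
    B ↦ AC
    C ↦ CB

A->C, B->AC, C->CB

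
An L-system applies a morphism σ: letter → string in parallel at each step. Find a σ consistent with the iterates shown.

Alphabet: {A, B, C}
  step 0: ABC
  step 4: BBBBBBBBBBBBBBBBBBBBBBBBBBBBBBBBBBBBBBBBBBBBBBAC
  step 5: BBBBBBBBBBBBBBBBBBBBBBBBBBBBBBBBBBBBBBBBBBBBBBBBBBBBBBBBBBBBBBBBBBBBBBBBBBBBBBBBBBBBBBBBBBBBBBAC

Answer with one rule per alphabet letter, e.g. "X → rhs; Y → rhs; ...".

  step 4 ⇒ step 5: BBBBBBBBBBBBBBBBBBBBBBBBBBBBBBBBBBBBBBBBBBBBBBAC ⇒ BB·BB·BB·BB·BB·BB·BB·BB·BB·BB·BB·BB·BB·BB·BB·BB·BB·BB·BB·BB·BB·BB·BB·BB·BB·BB·BB·BB·BB·BB·BB·BB·BB·BB·BB·BB·BB·BB·BB·BB·BB·BB·BB·BB·BB·BB·BB·AC
    A ↦ BB
    B ↦ BB
    C ↦ AC

A->BB, B->BB, C->AC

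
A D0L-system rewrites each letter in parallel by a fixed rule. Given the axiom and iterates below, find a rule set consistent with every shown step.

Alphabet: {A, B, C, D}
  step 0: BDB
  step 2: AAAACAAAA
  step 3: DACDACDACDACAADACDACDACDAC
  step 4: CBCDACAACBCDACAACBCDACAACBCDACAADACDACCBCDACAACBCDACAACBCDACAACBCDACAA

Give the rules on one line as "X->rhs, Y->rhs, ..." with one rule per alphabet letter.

A->DAC, B->C, C->AA, D->CBC

  step 3 ⇒ step 4: DACDACDACDACAADACDACDACDAC ⇒ CBC·DAC·AA·CBC·DAC·AA·CBC·DAC·AA·CBC·DAC·AA·DAC·DAC·CBC·DAC·AA·CBC·DAC·AA·CBC·DAC·AA·CBC·DAC·AA
    A ↦ DAC
    C ↦ AA
    D ↦ CBC
    B ↦ C  (constrained at step 0)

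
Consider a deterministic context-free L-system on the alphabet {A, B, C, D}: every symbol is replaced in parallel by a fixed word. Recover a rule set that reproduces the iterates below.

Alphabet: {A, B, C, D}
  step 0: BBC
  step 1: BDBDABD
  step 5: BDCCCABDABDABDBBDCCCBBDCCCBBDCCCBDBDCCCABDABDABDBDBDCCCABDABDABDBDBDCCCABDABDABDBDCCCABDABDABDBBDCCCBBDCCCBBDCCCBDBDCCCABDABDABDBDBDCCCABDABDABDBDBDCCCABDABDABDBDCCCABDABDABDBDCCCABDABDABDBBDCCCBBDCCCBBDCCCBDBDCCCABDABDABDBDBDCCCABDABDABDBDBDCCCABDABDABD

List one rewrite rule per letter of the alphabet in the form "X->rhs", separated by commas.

A->B, B->BD, C->ABD, D->CCC

  step 0 ⇒ step 1: BBC ⇒ BD·BD·ABD
    B ↦ BD
    C ↦ ABD
    A ↦ B  (constrained at step 1)
    D ↦ CCC  (constrained at step 1)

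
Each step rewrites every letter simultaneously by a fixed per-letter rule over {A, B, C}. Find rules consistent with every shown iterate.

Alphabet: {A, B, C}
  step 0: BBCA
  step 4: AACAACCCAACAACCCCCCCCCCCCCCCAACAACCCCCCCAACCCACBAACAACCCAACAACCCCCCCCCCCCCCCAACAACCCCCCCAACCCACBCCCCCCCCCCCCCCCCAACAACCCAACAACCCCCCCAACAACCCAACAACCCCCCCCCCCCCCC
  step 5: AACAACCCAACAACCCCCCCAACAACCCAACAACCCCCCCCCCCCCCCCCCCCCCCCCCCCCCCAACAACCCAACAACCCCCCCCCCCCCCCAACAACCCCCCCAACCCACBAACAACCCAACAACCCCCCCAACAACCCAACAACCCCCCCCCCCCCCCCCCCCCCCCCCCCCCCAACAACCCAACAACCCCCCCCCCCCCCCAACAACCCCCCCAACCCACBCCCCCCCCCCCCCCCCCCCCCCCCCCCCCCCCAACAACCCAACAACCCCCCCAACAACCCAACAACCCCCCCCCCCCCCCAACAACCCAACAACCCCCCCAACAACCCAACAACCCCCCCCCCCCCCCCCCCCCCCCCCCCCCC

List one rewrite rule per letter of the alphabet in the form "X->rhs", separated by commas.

  step 4 ⇒ step 5: AACAACCCAACAACCCCCCCCCCCCCCCAACAACCCCCCCAACCCACBAACAACCCAACAACCCCCCCCCCCCCCCAACAACCCCCCCAACCCACBCCCCCCCCCCCCCCCCAACAACCCAACAACCCCCCCAACAACCCAACAACCCCCCCCCCCCCCC ⇒ AAC·AAC·CC·AAC·AAC·CC·CC·CC·AAC·AAC·CC·AAC·AAC·CC·CC·CC·CC·CC·CC·CC·CC·CC·CC·CC·CC·CC·CC·CC·AAC·AAC·CC·AAC·AAC·CC·CC·CC·CC·CC·CC·CC·AAC·AAC·CC·CC·CC·AAC·CC·ACB·AAC·AAC·CC·AAC·AAC·CC·CC·CC·AAC·AAC·CC·AAC·AAC·CC·CC·CC·CC·CC·CC·CC·CC·CC·CC·CC·CC·CC·CC·CC·AAC·AAC·CC·AAC·AAC·CC·CC·CC·CC·CC·CC·CC·AAC·AAC·CC·CC·CC·AAC·CC·ACB·CC·CC·CC·CC·CC·CC·CC·CC·CC·CC·CC·CC·CC·CC·CC·CC·AAC·AAC·CC·AAC·AAC·CC·CC·CC·AAC·AAC·CC·AAC·AAC·CC·CC·CC·CC·CC·CC·CC·AAC·AAC·CC·AAC·AAC·CC·CC·CC·AAC·AAC·CC·AAC·AAC·CC·CC·CC·CC·CC·CC·CC·CC·CC·CC·CC·CC·CC·CC·CC
    A ↦ AAC
    B ↦ ACB
    C ↦ CC

A->AAC, B->ACB, C->CC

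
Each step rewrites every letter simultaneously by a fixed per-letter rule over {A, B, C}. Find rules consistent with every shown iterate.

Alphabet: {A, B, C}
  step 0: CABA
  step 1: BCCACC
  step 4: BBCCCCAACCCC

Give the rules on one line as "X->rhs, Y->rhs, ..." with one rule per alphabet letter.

  step 0 ⇒ step 1: CABA ⇒ B·CC·A·CC
    A ↦ CC
    B ↦ A
    C ↦ B

A->CC, B->A, C->B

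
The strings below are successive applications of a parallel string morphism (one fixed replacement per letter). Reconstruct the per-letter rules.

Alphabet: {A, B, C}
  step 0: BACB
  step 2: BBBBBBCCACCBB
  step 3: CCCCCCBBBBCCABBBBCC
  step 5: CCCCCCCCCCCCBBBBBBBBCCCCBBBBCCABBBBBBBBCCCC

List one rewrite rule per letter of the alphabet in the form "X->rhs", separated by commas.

A->CCA, B->C, C->BB

  step 2 ⇒ step 3: BBBBBBCCACCBB ⇒ C·C·C·C·C·C·BB·BB·CCA·BB·BB·C·C
    A ↦ CCA
    B ↦ C
    C ↦ BB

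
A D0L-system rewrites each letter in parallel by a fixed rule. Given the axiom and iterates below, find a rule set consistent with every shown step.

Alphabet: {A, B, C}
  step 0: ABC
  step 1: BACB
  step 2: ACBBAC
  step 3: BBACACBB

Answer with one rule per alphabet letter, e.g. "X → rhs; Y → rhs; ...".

  step 2 ⇒ step 3: ACBBAC ⇒ B·B·AC·AC·B·B
    A ↦ B
    B ↦ AC
    C ↦ B

A->B, B->AC, C->B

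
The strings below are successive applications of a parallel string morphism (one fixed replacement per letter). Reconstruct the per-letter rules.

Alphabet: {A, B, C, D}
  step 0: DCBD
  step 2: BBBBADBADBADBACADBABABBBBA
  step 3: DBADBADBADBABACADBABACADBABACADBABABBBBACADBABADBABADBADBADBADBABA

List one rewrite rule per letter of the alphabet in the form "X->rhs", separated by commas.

  step 2 ⇒ step 3: BBBBADBADBADBACADBABABBBBA ⇒ DBA·DBA·DBA·DBA·BA·CA·DBA·BA·CA·DBA·BA·CA·DBA·BA·BBB·BA·CA·DBA·BA·DBA·BA·DBA·DBA·DBA·DBA·BA
    A ↦ BA
    B ↦ DBA
    C ↦ BBB
    D ↦ CA

A->BA, B->DBA, C->BBB, D->CA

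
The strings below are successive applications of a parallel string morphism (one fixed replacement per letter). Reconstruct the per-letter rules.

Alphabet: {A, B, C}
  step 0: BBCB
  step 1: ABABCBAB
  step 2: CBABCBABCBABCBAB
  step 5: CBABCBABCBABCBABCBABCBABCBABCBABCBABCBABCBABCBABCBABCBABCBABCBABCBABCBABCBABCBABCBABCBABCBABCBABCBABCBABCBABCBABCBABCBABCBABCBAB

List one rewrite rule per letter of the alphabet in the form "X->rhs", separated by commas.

A->CB, B->AB, C->CB

  step 1 ⇒ step 2: ABABCBAB ⇒ CB·AB·CB·AB·CB·AB·CB·AB
    A ↦ CB
    B ↦ AB
    C ↦ CB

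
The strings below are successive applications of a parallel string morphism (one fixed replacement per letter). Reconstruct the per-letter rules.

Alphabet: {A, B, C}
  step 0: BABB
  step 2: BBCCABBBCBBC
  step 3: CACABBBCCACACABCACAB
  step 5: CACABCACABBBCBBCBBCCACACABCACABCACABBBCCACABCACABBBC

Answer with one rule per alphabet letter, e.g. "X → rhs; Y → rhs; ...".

  step 2 ⇒ step 3: BBCCABBBCBBC ⇒ CA·CA·B·B·BC·CA·CA·CA·B·CA·CA·B
    A ↦ BC
    B ↦ CA
    C ↦ B

A->BC, B->CA, C->B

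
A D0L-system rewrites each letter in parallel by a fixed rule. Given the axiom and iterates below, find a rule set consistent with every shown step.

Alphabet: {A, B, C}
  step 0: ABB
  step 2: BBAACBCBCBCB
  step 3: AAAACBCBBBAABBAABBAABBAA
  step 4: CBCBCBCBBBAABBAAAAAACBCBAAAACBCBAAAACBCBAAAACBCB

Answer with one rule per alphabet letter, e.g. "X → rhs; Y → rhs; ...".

A->CB, B->AA, C->BB

  step 3 ⇒ step 4: AAAACBCBBBAABBAABBAABBAA ⇒ CB·CB·CB·CB·BB·AA·BB·AA·AA·AA·CB·CB·AA·AA·CB·CB·AA·AA·CB·CB·AA·AA·CB·CB
    A ↦ CB
    B ↦ AA
    C ↦ BB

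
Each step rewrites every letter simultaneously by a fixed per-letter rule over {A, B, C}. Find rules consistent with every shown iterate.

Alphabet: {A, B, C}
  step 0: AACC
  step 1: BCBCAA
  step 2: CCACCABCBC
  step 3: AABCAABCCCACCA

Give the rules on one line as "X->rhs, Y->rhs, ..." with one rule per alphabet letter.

  step 2 ⇒ step 3: CCACCABCBC ⇒ A·A·BC·A·A·BC·CC·A·CC·A
    A ↦ BC
    B ↦ CC
    C ↦ A

A->BC, B->CC, C->A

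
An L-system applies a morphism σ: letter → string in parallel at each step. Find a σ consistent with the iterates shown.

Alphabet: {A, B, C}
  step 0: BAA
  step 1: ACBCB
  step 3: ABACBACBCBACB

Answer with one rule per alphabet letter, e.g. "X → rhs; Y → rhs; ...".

  step 0 ⇒ step 1: BAA ⇒ A·CB·CB
    A ↦ CB
    B ↦ A
    C ↦ AB  (constrained at step 1)

A->CB, B->A, C->AB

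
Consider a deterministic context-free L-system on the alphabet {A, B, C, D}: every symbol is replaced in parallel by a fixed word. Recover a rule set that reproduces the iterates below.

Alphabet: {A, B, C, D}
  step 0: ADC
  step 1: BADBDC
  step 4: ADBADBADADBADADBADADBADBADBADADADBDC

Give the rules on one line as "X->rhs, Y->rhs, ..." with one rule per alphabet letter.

  step 0 ⇒ step 1: ADC ⇒ B·AD·BDC
    A ↦ B
    C ↦ BDC
    D ↦ AD
    B ↦ AD  (constrained at step 1)

A->B, B->AD, C->BDC, D->AD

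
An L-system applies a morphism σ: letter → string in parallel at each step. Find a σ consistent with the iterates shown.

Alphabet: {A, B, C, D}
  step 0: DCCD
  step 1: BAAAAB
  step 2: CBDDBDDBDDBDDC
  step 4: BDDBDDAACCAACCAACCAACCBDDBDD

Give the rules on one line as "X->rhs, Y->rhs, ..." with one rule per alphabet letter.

A->BDD, B->C, C->AA, D->B

  step 1 ⇒ step 2: BAAAAB ⇒ C·BDD·BDD·BDD·BDD·C
    A ↦ BDD
    B ↦ C
  step 0 ⇒ step 1: DCCD ⇒ B·AA·AA·B
    C ↦ AA
  step 0 ⇒ step 1: DCCD ⇒ B·AA·AA·B
    D ↦ B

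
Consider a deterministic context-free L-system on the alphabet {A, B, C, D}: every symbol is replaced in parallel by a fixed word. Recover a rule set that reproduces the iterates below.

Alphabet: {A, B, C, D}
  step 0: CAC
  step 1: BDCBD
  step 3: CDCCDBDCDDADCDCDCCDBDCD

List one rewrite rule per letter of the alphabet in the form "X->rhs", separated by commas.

  step 0 ⇒ step 1: CAC ⇒ BD·C·BD
    A ↦ C
    C ↦ BD
    B ↦ DAD  (constrained at step 1)
    D ↦ CD  (constrained at step 1)

A->C, B->DAD, C->BD, D->CD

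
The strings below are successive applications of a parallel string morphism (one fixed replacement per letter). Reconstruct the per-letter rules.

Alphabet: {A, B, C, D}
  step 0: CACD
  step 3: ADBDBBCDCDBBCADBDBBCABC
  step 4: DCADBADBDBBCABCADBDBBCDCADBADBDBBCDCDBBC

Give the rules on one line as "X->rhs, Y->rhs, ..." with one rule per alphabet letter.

A->DC, B->DB, C->BC, D->A

  step 3 ⇒ step 4: ADBDBBCDCDBBCADBDBBCABC ⇒ DC·A·DB·A·DB·DB·BC·A·BC·A·DB·DB·BC·DC·A·DB·A·DB·DB·BC·DC·DB·BC
    A ↦ DC
    B ↦ DB
    C ↦ BC
    D ↦ A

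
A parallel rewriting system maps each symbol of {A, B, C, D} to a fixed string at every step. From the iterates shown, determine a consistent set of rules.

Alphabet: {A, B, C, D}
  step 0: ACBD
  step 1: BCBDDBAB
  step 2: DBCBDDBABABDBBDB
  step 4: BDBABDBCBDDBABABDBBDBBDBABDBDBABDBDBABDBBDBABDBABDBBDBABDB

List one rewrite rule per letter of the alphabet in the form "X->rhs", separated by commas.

  step 1 ⇒ step 2: BCBDDBAB ⇒ DB·CBD·DB·AB·AB·DB·B·DB
    A ↦ B
    B ↦ DB
    C ↦ CBD
    D ↦ AB

A->B, B->DB, C->CBD, D->AB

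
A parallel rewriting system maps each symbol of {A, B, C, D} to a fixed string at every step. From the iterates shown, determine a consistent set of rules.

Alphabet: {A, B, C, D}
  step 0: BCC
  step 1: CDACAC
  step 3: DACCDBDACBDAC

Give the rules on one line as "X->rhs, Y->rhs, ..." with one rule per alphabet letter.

  step 0 ⇒ step 1: BCC ⇒ CD·AC·AC
    B ↦ CD
    C ↦ AC
    A ↦ D  (constrained at step 1)
    D ↦ B  (constrained at step 1)

A->D, B->CD, C->AC, D->B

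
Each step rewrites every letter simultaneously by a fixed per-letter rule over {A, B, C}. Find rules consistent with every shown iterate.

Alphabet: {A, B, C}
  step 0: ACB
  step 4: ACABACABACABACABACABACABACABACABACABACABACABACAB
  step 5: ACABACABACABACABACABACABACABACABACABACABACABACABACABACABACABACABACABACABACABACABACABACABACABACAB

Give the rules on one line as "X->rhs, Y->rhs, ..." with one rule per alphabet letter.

  step 4 ⇒ step 5: ACABACABACABACABACABACABACABACABACABACABACABACAB ⇒ AC·AB·AC·AB·AC·AB·AC·AB·AC·AB·AC·AB·AC·AB·AC·AB·AC·AB·AC·AB·AC·AB·AC·AB·AC·AB·AC·AB·AC·AB·AC·AB·AC·AB·AC·AB·AC·AB·AC·AB·AC·AB·AC·AB·AC·AB·AC·AB
    A ↦ AC
    B ↦ AB
    C ↦ AB

A->AC, B->AB, C->AB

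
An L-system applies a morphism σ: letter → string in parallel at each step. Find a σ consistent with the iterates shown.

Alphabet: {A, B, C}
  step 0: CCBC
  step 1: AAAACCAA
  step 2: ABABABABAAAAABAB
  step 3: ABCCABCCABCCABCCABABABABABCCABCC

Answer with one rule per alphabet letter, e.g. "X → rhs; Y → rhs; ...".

A->AB, B->CC, C->AA

  step 2 ⇒ step 3: ABABABABAAAAABAB ⇒ AB·CC·AB·CC·AB·CC·AB·CC·AB·AB·AB·AB·AB·CC·AB·CC
    A ↦ AB
    B ↦ CC
  step 0 ⇒ step 1: CCBC ⇒ AA·AA·CC·AA
    C ↦ AA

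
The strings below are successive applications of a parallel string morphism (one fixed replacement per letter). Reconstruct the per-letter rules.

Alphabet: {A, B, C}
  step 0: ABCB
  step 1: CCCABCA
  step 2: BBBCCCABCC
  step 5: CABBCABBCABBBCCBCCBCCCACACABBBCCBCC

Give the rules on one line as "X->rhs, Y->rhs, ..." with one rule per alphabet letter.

  step 1 ⇒ step 2: CCCABCA ⇒ B·B·B·CC·CA·B·CC
    A ↦ CC
    B ↦ CA
    C ↦ B

A->CC, B->CA, C->B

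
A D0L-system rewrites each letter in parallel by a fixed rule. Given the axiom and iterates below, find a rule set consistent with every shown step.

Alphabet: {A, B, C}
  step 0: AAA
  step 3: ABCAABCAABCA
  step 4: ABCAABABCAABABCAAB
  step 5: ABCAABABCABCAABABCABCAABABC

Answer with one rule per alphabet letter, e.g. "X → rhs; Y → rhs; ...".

A->AB, B->C, C->A

  step 4 ⇒ step 5: ABCAABABCAABABCAAB ⇒ AB·C·A·AB·AB·C·AB·C·A·AB·AB·C·AB·C·A·AB·AB·C
    A ↦ AB
    B ↦ C
    C ↦ A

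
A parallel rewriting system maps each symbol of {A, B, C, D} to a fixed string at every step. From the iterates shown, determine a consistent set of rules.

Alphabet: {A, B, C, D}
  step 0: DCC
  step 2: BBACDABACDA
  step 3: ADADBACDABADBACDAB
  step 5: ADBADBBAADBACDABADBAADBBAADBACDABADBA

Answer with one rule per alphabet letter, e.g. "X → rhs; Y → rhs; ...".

  step 2 ⇒ step 3: BBACDABACDA ⇒ AD·AD·B·ACD·A·B·AD·B·ACD·A·B
    A ↦ B
    B ↦ AD
    C ↦ ACD
    D ↦ A

A->B, B->AD, C->ACD, D->A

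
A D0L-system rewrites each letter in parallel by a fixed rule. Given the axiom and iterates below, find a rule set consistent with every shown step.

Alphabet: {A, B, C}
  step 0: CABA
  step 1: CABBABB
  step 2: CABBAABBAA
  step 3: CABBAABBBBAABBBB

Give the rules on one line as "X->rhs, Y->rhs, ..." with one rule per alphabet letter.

A->BB, B->A, C->CA

  step 2 ⇒ step 3: CABBAABBAA ⇒ CA·BB·A·A·BB·BB·A·A·BB·BB
    A ↦ BB
    B ↦ A
    C ↦ CA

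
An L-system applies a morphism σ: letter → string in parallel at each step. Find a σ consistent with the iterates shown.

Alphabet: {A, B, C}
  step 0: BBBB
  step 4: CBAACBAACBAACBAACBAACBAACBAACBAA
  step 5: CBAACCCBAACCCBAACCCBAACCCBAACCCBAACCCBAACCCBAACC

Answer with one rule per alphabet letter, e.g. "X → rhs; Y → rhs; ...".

A->C, B->AA, C->CB

  step 4 ⇒ step 5: CBAACBAACBAACBAACBAACBAACBAACBAA ⇒ CB·AA·C·C·CB·AA·C·C·CB·AA·C·C·CB·AA·C·C·CB·AA·C·C·CB·AA·C·C·CB·AA·C·C·CB·AA·C·C
    A ↦ C
    B ↦ AA
    C ↦ CB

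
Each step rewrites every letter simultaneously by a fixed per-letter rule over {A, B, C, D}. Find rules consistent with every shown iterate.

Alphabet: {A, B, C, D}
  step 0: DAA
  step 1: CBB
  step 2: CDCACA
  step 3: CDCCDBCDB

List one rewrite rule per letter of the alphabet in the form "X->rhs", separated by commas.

  step 2 ⇒ step 3: CDCACA ⇒ CD·C·CD·B·CD·B
    A ↦ B
    C ↦ CD
    D ↦ C
  step 1 ⇒ step 2: CBB ⇒ CD·CA·CA
    B ↦ CA

A->B, B->CA, C->CD, D->C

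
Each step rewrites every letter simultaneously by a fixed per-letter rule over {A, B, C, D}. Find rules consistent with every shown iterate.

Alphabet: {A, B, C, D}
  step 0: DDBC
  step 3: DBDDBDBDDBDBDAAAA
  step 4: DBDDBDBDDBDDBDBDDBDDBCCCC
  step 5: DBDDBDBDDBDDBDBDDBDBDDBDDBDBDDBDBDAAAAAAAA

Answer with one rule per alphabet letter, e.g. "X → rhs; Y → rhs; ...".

A->C, B->D, C->AA, D->DB

  step 4 ⇒ step 5: DBDDBDBDDBDDBDBDDBDDBCCCC ⇒ DB·D·DB·DB·D·DB·D·DB·DB·D·DB·DB·D·DB·D·DB·DB·D·DB·DB·D·AA·AA·AA·AA
    B ↦ D
    C ↦ AA
    D ↦ DB
  step 3 ⇒ step 4: DBDDBDBDDBDBDAAAA ⇒ DB·D·DB·DB·D·DB·D·DB·DB·D·DB·D·DB·C·C·C·C
    A ↦ C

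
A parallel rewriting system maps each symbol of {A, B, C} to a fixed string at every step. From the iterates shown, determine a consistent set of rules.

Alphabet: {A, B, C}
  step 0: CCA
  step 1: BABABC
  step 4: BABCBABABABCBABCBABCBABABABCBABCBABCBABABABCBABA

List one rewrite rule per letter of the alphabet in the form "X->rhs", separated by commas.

  step 0 ⇒ step 1: CCA ⇒ BA·BA·BC
    A ↦ BC
    C ↦ BA
    B ↦ BA  (constrained at step 1)

A->BC, B->BA, C->BA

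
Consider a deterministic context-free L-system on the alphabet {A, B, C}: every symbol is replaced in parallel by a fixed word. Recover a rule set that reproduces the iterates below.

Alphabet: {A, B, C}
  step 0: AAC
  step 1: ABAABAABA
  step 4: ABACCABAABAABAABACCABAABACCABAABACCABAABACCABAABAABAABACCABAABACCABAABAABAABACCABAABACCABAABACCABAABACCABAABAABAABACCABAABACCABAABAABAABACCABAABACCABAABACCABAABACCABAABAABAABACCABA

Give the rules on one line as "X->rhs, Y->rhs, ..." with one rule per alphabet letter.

  step 0 ⇒ step 1: AAC ⇒ ABA·ABA·ABA
    A ↦ ABA
    C ↦ ABA
    B ↦ CC  (constrained at step 1)

A->ABA, B->CC, C->ABA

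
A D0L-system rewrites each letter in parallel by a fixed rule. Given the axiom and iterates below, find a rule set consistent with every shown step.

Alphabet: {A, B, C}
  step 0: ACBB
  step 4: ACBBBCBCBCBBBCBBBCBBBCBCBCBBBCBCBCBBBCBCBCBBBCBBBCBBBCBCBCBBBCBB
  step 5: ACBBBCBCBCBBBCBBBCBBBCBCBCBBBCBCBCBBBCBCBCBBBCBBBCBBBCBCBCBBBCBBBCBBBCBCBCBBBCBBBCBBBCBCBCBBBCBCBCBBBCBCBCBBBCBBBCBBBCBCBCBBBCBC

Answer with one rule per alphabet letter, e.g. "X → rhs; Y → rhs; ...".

  step 4 ⇒ step 5: ACBBBCBCBCBBBCBBBCBBBCBCBCBBBCBCBCBBBCBCBCBBBCBBBCBBBCBCBCBBBCBB ⇒ AC·BB·BC·BC·BC·BB·BC·BB·BC·BB·BC·BC·BC·BB·BC·BC·BC·BB·BC·BC·BC·BB·BC·BB·BC·BB·BC·BC·BC·BB·BC·BB·BC·BB·BC·BC·BC·BB·BC·BB·BC·BB·BC·BC·BC·BB·BC·BC·BC·BB·BC·BC·BC·BB·BC·BB·BC·BB·BC·BC·BC·BB·BC·BC
    A ↦ AC
    B ↦ BC
    C ↦ BB

A->AC, B->BC, C->BB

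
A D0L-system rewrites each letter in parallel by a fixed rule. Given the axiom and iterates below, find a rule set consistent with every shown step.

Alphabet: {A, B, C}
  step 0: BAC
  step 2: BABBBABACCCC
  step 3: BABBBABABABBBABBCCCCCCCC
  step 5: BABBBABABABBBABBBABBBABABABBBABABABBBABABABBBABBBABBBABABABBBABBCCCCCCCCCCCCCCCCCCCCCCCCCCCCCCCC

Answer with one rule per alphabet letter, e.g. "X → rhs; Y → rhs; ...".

  step 2 ⇒ step 3: BABBBABACCCC ⇒ BA·BB·BA·BA·BA·BB·BA·BB·CC·CC·CC·CC
    A ↦ BB
    B ↦ BA
    C ↦ CC

A->BB, B->BA, C->CC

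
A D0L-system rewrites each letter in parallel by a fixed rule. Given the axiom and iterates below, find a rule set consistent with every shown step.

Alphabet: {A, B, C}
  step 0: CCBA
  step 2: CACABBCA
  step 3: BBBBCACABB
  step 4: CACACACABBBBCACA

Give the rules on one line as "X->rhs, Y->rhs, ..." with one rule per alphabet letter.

A->B, B->CA, C->B

  step 3 ⇒ step 4: BBBBCACABB ⇒ CA·CA·CA·CA·B·B·B·B·CA·CA
    A ↦ B
    B ↦ CA
    C ↦ B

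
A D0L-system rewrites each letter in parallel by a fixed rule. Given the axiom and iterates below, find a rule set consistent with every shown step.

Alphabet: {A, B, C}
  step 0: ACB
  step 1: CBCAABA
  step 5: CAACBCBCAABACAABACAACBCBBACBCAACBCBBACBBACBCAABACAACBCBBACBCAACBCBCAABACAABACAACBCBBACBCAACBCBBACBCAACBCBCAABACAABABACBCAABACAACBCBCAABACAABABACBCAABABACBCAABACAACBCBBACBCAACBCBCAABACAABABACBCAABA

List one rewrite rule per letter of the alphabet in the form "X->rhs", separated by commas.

A->CB, B->BA, C->CAA

  step 0 ⇒ step 1: ACB ⇒ CB·CAA·BA
    A ↦ CB
    B ↦ BA
    C ↦ CAA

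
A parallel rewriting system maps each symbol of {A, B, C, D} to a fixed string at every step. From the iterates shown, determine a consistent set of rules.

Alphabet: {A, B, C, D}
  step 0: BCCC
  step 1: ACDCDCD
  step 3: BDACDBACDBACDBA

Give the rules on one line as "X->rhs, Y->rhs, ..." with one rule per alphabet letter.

  step 0 ⇒ step 1: BCCC ⇒ A·CD·CD·CD
    B ↦ A
    C ↦ CD
    A ↦ DA  (constrained at step 1)
    D ↦ B  (constrained at step 1)

A->DA, B->A, C->CD, D->B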